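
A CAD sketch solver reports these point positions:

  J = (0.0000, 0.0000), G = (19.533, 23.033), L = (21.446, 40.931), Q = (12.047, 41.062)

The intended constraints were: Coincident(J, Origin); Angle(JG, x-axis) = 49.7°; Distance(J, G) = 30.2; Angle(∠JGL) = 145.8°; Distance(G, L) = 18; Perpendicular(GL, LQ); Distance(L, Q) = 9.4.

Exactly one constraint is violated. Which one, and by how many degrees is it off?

Perpendicular(GL, LQ) — off by 5.30°.

J = (0.00, 0.00) ✓; JG at 49.70° ✓; |JG| = 30.20 ✓; ∠JGL = 145.8° ✓; |GL| = 18.00 ✓; ∠(GL, LQ) = 95.30° ✗; |LQ| = 9.400 ✓.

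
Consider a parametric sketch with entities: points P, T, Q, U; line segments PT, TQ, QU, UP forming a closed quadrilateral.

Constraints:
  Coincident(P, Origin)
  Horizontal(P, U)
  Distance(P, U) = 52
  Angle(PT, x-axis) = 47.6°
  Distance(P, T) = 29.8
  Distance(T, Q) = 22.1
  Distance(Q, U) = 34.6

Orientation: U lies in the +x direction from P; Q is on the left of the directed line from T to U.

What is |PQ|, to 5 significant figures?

51.145

Checks: |TQ| = 22.10 ✓; |QU| = 34.60 ✓.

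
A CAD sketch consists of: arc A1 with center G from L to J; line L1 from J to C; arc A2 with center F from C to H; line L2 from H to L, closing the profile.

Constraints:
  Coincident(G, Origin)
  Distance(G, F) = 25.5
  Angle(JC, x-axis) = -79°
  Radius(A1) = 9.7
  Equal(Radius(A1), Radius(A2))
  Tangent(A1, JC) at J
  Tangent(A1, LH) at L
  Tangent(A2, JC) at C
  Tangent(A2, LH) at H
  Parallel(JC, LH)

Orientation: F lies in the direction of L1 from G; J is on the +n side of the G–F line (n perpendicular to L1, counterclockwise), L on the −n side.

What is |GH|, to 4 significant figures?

27.28

Tangency of A1 to both parallel lines with radius 9.7 puts J and L at G ± 9.7·n: J = (9.522, 1.851), L = (-9.522, -1.851). Equal radii place C and H the same way about F: C = F + 9.7·n = (14.39, -23.18), H = F − 9.7·n = (-4.656, -26.88). Then |GH| = |H − G| = 27.28.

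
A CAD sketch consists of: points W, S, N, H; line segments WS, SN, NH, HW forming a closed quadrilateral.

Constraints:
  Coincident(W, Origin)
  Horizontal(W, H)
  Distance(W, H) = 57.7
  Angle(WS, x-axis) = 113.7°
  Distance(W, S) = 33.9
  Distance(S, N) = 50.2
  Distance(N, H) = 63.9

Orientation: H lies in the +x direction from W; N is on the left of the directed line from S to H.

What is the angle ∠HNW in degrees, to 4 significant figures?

53.53°

W is at the origin; WH is horizontal with |WH| = 57.7 and H in +x, so H = (57.7, 0). WS runs at 113.7° with |WS| = 33.9, so S = (-13.63, 31.04). N is determined by |SN| = 50.2 and |NH| = 63.9 together: it lies at the intersection of circle(S, 50.2) and circle(H, 63.9). With |SH| = 77.79, the foot of the radical line on SH is 28.85 from S and the perpendicular offset is √(50.2² − 28.85²) = 41.08. Taking the left-of-SH solution: N = (29.22, 57.20).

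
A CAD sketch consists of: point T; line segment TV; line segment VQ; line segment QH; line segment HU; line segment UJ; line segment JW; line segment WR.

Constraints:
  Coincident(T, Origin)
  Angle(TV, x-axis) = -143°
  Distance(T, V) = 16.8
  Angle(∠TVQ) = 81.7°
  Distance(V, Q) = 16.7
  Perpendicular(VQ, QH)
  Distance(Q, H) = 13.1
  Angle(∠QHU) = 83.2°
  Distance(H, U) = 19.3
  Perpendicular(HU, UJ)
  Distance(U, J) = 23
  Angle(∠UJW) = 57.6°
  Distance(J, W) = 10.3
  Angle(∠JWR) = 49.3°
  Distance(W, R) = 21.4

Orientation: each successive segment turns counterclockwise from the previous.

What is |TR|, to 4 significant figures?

23.89

T is at the origin; TV runs at -143.0° with length 16.8, so V = (-13.42, -10.11). ∠TVQ = 81.7° gives VQ at -44.70° from the x-axis; with |VQ| = 16.7, Q = (-1.547, -21.86). The perpendicularity gives QH at right angles to VQ, so QH runs at 45.30°; with |QH| = 13.1, H = (7.668, -12.55). ∠QHU = 83.2° gives HU at 142.1° from the x-axis; with |HU| = 19.3, U = (-7.562, -0.6900). HU is perpendicular to UJ, so UJ runs at -127.9°; with |UJ| = 23.0, J = (-21.69, -18.84). ∠UJW = 57.6° gives JW at -5.500° from the x-axis; with |JW| = 10.3, W = (-11.44, -19.83). ∠JWR = 49.3° gives WR at 125.2° from the x-axis; with |WR| = 21.4, R = (-23.77, -2.339). Then |TR| = |R − T| = 23.89.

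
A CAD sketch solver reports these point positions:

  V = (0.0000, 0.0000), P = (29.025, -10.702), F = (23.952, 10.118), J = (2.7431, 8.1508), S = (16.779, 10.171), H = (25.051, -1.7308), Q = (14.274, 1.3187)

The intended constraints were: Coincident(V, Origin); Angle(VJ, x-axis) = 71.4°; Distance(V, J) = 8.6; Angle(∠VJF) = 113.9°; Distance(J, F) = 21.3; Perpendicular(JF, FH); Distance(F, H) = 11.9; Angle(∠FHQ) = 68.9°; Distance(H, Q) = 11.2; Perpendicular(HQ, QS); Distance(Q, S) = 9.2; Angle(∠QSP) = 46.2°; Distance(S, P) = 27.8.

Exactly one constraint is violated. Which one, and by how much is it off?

Distance(S, P) = 27.8 — off by 3.60.

V = (0.00, 0.00) ✓; VJ at 71.40° ✓; |VJ| = 8.600 ✓; ∠VJF = 113.9° ✓; |JF| = 21.30 ✓; ∠(JF, FH) = 90.00° ✓; |FH| = 11.90 ✓; ∠FHQ = 68.90° ✓; |HQ| = 11.20 ✓; ∠(HQ, QS) = 90.00° ✓; |QS| = 9.200 ✓; ∠QSP = 46.20° ✓; |SP| = 24.20 ✗.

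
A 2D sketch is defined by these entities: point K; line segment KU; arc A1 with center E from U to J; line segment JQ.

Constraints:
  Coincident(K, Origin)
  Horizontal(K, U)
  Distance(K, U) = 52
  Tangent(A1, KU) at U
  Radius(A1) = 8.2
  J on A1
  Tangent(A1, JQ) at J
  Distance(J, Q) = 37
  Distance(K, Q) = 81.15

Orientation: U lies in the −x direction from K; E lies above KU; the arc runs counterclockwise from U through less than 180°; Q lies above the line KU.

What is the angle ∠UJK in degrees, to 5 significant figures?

98.514°

K is at the origin; KU is horizontal with |KU| = 52.0 and U on the −x side, so U = (-52.000, 0.0000). Since A1 is tangent to KU there, EU ⟂ KU, so E = U + (0, 8.2) = (-52.000, 8.2000). Since EJ ⟂ JQ (tangency), |EQ| = √(8.2² + 37.0²) = 37.898 regardless of where J sits on A1. So Q lies on both circle(K, 81.15) and circle(E, 37.898); the above-KU intersection is Q = (-69.569, 41.780). J is the foot of the tangent from Q: J = (-45.729, 13.483).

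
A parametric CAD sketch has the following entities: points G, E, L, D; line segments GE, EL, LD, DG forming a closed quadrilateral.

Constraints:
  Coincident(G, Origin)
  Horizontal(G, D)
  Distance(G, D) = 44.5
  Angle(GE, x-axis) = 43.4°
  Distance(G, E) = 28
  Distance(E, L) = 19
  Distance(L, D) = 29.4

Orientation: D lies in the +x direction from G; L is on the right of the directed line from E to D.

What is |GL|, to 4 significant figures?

15.15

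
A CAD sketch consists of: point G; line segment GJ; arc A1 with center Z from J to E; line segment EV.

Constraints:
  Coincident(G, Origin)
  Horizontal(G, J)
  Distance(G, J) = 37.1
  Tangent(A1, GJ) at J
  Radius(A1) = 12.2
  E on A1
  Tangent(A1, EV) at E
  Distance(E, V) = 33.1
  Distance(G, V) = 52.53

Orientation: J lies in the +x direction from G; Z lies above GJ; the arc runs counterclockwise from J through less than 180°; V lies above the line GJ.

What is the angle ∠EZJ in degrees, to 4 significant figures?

128.7°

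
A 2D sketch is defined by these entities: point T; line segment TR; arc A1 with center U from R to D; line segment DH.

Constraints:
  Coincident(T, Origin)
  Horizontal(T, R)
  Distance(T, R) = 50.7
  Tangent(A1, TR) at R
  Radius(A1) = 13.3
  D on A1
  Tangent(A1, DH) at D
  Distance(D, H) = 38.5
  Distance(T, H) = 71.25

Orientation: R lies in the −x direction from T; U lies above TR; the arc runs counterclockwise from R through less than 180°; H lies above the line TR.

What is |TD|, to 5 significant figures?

41.161

T is at the origin; TR is horizontal with |TR| = 50.7 and R on the −x side, so R = (-50.700, 0.0000). A1 meets TR tangentially, so UR is at right angles to TR, so U = R + (0, 13.3) = (-50.700, 13.300). Since UD ⟂ DH (tangency), |UH| = √(13.3² + 38.5²) = 40.733 regardless of where D sits on A1. So H lies on both circle(T, 71.25) and circle(U, 40.733); the above-TR intersection is H = (-46.675, 53.833). D is the foot of the tangent from H: D = (-37.761, 16.379).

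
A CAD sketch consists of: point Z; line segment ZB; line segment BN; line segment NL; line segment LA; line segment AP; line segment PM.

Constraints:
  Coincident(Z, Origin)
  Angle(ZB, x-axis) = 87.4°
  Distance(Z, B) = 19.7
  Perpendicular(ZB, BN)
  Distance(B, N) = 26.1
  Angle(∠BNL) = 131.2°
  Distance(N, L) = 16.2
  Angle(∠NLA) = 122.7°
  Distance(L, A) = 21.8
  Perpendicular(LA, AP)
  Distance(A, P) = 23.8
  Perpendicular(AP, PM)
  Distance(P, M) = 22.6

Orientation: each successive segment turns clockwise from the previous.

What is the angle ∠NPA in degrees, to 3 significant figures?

71.6°

Z is at the origin; ZB runs at 87.4° with length 19.7, so B = (0.894, 19.7). ZB is perpendicular to BN, so BN runs at -2.60°; with |BN| = 26.1, N = (27.0, 18.5). ∠BNL = 131.2° gives NL at -51.4° from the x-axis; with |NL| = 16.2, L = (37.1, 5.84). ∠NLA = 122.7° gives LA at -109° from the x-axis; with |LA| = 21.8, A = (30.1, -14.8). The perpendicularity gives AP at right angles to LA, so AP runs at 161°; with |AP| = 23.8, P = (7.54, -7.18). Then cos ∠NPA = PN·PA / (|PN||PA|), giving 71.6°.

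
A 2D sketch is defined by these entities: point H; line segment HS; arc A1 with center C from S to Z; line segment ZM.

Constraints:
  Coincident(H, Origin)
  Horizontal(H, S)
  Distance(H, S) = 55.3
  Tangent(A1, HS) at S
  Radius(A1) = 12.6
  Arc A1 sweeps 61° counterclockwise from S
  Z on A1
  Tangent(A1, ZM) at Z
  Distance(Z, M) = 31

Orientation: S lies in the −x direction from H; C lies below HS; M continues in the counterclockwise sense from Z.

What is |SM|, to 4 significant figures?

42.52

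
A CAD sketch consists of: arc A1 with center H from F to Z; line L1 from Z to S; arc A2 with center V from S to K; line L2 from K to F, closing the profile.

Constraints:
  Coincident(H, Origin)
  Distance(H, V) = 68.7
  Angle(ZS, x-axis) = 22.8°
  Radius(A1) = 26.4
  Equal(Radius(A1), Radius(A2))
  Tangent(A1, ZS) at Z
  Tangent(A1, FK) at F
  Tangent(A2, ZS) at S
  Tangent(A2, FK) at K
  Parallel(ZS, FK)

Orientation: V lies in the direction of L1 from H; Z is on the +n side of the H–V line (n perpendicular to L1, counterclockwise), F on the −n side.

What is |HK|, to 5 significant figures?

73.598

The slot axis is L1's direction at 22.8°, so u = (cos 22.8°, sin 22.8°) = (0.92186, 0.38752) and n = (−sin 22.8°, cos 22.8°) = (-0.38752, 0.92186). H is at the origin and V lies 68.7 along u from H, so V = 68.7·u = (63.332, 26.622). Tangency of A1 to both parallel lines with radius 26.4 puts Z and F at H ± 26.4·n: Z = (-10.230, 24.337), F = (10.230, -24.337). Equal radii place S and K the same way about V: S = V + 26.4·n = (53.102, 50.960), K = V − 26.4·n = (73.562, 2.2851). Then |HK| = |K − H| = 73.598.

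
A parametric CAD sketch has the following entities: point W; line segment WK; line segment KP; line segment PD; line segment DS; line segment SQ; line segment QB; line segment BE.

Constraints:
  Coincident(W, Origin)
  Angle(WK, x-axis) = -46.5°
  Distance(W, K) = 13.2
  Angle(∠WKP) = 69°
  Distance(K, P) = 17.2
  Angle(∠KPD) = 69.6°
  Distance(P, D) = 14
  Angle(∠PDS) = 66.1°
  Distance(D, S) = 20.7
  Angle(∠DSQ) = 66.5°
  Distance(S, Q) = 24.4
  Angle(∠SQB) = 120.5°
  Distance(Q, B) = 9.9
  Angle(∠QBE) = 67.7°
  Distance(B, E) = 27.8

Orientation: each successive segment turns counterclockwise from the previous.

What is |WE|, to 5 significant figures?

2.9058

∠SQB = 120.5° gives QB at 101.80° from the x-axis; with |QB| = 9.9, B = (25.240, 13.711). ∠QBE = 67.7° gives BE at -145.90° from the x-axis; with |BE| = 27.8, E = (2.2198, -1.8751). Then |WE| = |E − W| = 2.9058.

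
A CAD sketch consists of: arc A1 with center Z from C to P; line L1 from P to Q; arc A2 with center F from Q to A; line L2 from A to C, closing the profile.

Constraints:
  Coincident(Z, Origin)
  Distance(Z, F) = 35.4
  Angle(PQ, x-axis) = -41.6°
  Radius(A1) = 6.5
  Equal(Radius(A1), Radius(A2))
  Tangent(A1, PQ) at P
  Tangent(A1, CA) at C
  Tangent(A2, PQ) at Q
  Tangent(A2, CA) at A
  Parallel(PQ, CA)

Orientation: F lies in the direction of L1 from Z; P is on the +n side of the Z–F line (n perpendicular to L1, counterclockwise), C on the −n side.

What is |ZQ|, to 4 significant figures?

35.99

The slot axis is L1's direction at -41.6°, so u = (cos -41.6°, sin -41.6°) = (0.7478, -0.6639) and n = (−sin -41.6°, cos -41.6°) = (0.6639, 0.7478). Z is at the origin and F lies 35.4 along u from Z, so F = 35.4·u = (26.47, -23.50). Tangency of A1 to both parallel lines with radius 6.5 puts P and C at Z ± 6.5·n: P = (4.316, 4.861), C = (-4.316, -4.861). Equal radii place Q and A the same way about F: Q = F + 6.5·n = (30.79, -18.64), A = F − 6.5·n = (22.16, -28.36). Then |ZQ| = |Q − Z| = 35.99.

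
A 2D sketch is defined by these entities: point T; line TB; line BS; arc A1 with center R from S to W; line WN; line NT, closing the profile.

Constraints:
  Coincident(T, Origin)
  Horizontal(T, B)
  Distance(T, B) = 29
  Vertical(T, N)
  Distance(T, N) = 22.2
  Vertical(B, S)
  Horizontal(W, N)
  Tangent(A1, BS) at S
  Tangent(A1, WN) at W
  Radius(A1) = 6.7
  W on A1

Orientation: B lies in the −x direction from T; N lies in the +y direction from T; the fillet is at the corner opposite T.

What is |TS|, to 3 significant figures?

32.9

T is at the origin; T and B share the same y with |TB| = 29.0 and B on the −x side, so B = (-29.0, 0.00). T and N share the same x with |TN| = 22.2 and N on the +y side, so N = (0.00, 22.2). The virtual corner opposite T is at (-29.0, 22.2). A1 meets BS tangentially, so RS is at right angles to BS and tangency of A1 to WN means the radius RW is perpendicular to WN, with radius 6.7, so the center R sits 6.7 in from both sides at R = (-22.3, 15.5). That places the tangent points at S = (-29.0, 15.5) on BS and W = (-22.3, 22.2) on WN. Then |TS| = |S − T| = 32.9.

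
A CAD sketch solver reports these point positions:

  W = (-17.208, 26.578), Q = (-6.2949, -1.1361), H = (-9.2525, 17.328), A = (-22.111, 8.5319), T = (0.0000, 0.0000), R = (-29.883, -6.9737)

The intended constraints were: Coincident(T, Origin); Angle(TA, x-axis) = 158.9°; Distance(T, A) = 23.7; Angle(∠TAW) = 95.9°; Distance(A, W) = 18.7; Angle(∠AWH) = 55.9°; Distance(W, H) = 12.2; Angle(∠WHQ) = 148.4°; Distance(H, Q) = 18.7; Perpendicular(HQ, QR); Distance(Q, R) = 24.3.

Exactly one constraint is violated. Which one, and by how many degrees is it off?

Perpendicular(HQ, QR) — off by 4.80°.

T = (0.00, 0.00) ✓; TA at 158.9° ✓; |TA| = 23.70 ✓; ∠TAW = 95.90° ✓; |AW| = 18.70 ✓; ∠AWH = 55.90° ✓; |WH| = 12.20 ✓; ∠WHQ = 148.4° ✓; |HQ| = 18.70 ✓; ∠(HQ, QR) = 85.20° ✗; |QR| = 24.30 ✓.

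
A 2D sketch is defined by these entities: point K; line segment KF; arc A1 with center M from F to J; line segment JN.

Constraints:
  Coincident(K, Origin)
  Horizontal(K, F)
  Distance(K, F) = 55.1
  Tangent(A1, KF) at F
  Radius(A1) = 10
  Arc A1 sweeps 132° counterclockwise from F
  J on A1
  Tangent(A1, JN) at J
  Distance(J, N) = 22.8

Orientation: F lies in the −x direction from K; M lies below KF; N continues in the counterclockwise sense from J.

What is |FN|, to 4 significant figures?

34.53

K is at the origin; K and F share the same y with |KF| = 55.1 and F on the −x side, so F = (-55.10, 0.000). The tangent condition forces MF to be normal to KF, so M = F + (0, -10) = (-55.10, -10.00). On A1, F sits at bearing 90° from M; a 132° counterclockwise sweep puts J at bearing 222°, so J = M + 10.0·(cos 222°, sin 222°) = (-62.53, -16.69). A1 meets JN tangentially, so MJ is at right angles to JN, so JN runs along (−sin 222°, cos 222°); with |JN| = 22.8, N = (-47.28, -33.64). Then |FN| = |N − F| = 34.53.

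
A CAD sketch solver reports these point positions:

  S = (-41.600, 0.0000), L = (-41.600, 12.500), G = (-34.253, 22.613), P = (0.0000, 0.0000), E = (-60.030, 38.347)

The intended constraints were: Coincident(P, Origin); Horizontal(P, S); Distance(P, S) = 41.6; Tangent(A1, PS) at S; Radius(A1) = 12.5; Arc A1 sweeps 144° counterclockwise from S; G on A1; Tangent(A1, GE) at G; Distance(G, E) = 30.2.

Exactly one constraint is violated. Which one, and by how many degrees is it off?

Tangent(A1, GE) at G — off by 4.60°.

P = (0.00, 0.00) ✓; P.y = 0.00, S.y = 0.00 ✓; |PS| = 41.60 ✓; ∠(LS, SP) = 90.00° ✓; |LS| = 12.50 ✓; bearing(L→G) − bearing(L→S) = 144.0° ✓; |LG| = 12.50 ✓; ∠(LG, GE) = 85.40° ✗; |GE| = 30.20 ✓.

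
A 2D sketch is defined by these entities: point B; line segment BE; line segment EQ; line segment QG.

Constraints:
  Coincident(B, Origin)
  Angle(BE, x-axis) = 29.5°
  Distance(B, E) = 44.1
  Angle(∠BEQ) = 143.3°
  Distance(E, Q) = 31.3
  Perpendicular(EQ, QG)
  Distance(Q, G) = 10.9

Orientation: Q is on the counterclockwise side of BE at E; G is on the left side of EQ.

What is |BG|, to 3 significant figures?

68.4

B is at the origin; BE runs at 29.5° with length 44.1, so E = 44.1·(cos 29.5°, sin 29.5°) = (38.4, 21.7). ∠BEQ = 143.3°, so EQ runs at 29.5° + (180° − 143.3°) = 66.2° from the x-axis; with |EQ| = 31.3, Q = E + 31.3·(cos 66.2°, sin 66.2°) = (51.0, 50.4). EQ is perpendicular to QG; with |QG| = 10.9 on the left of EQ, G = Q + 10.9·(-0.915, 0.404) = (41.0, 54.8). Then |BG| = |G − B| = 68.4.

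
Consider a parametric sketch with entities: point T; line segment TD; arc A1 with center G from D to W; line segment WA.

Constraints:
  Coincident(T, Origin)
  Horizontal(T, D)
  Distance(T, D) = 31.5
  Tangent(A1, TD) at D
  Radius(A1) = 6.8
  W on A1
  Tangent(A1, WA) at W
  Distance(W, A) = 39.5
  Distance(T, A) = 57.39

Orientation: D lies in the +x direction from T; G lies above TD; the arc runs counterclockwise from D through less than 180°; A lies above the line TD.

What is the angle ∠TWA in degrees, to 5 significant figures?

93.943°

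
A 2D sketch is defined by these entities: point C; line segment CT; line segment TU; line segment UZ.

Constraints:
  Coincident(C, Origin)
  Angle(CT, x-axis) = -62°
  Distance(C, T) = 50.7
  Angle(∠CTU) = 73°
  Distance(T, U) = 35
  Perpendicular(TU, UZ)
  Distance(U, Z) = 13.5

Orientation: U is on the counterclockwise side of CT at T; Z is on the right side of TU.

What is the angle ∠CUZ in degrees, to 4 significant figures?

157.4°

∠CTU = 73.0°, so TU runs at -62.0° + (180° − 73.0°) = 45.00° from the x-axis; with |TU| = 35.0, U = T + 35.0·(cos 45.00°, sin 45.00°) = (48.55, -20.02). TU is perpendicular to UZ; with |UZ| = 13.5 on the right of TU, Z = U + 13.5·(0.7071, -0.7071) = (58.10, -29.56). Then cos ∠CUZ = UC·UZ / (|UC||UZ|), giving 157.4°.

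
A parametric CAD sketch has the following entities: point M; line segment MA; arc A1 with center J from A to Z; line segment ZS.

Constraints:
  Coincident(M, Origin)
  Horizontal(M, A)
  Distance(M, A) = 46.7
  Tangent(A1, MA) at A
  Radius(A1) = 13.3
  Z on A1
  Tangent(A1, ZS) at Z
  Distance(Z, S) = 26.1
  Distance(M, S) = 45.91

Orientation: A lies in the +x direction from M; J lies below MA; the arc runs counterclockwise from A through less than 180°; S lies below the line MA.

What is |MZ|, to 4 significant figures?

35.30

Checks: |JZ| = 13.30 ✓; ∠(JZ, ZS) = 90.00° ✓; |ZS| = 26.10 ✓; |MS| = 45.91 ✓.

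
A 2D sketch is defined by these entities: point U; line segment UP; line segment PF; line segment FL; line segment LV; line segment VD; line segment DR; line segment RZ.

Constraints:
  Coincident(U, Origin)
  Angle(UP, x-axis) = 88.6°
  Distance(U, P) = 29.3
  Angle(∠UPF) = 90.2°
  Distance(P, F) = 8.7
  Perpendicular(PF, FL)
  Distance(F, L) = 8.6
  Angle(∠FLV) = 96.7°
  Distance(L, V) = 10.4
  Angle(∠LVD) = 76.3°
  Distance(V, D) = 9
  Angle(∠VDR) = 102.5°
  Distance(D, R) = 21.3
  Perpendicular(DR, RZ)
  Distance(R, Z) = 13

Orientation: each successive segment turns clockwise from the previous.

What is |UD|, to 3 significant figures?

28.4

U is at the origin; UP runs at 88.6° with length 29.3, so P = (0.716, 29.3). ∠UPF = 90.2° gives PF at -1.20° from the x-axis; with |PF| = 8.7, F = (9.41, 29.1). PF ⟂ FL, so FL runs at -91.2°; with |FL| = 8.6, L = (9.23, 20.5). ∠FLV = 96.7° gives LV at -174° from the x-axis; with |LV| = 10.4, V = (-1.12, 19.5). ∠LVD = 76.3° gives VD at 81.8° from the x-axis; with |VD| = 9.0, D = (0.165, 28.4). Then |UD| = |D − U| = 28.4.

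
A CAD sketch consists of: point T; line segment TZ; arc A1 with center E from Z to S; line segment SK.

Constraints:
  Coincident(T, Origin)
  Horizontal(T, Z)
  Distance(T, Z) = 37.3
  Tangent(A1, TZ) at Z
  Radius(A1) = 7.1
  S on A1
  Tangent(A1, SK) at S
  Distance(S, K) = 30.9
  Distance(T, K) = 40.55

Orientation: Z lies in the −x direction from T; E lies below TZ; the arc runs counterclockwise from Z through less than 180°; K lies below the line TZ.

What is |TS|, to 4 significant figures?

44.13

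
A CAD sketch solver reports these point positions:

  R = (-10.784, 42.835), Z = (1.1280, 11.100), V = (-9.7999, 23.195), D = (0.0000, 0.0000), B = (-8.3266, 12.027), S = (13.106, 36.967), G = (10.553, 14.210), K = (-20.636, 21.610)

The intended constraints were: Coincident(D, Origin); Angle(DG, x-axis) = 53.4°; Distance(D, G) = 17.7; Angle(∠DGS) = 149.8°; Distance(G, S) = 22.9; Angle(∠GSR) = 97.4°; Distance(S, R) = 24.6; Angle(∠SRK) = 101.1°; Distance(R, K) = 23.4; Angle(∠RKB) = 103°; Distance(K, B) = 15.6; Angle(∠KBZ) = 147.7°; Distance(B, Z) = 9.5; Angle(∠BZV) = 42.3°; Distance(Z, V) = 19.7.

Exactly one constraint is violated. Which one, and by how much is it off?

Distance(Z, V) = 19.7 — off by 3.40.

D = (0.00, 0.00) ✓; DG at 53.40° ✓; |DG| = 17.70 ✓; ∠DGS = 149.8° ✓; |GS| = 22.90 ✓; ∠GSR = 97.40° ✓; |SR| = 24.60 ✓; ∠SRK = 101.1° ✓; |RK| = 23.40 ✓; ∠RKB = 103.0° ✓; |KB| = 15.60 ✓; ∠KBZ = 147.7° ✓; |BZ| = 9.500 ✓; ∠BZV = 42.30° ✓; |ZV| = 16.30 ✗.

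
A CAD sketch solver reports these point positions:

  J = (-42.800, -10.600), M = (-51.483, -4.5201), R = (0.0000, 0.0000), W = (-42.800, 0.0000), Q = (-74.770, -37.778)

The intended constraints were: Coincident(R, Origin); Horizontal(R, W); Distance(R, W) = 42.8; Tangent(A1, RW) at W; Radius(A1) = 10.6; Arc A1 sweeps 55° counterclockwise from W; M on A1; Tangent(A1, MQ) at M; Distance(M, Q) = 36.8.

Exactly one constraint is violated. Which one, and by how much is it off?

Distance(M, Q) = 36.8 — off by 3.80.

R = (0.00, 0.00) ✓; R.y = 0.00, W.y = 0.00 ✓; |RW| = 42.80 ✓; ∠(JW, WR) = 90.00° ✓; |JW| = 10.60 ✓; bearing(J→M) − bearing(J→W) = 55.00° ✓; |JM| = 10.60 ✓; ∠(JM, MQ) = 90.00° ✓; |MQ| = 40.60 ✗.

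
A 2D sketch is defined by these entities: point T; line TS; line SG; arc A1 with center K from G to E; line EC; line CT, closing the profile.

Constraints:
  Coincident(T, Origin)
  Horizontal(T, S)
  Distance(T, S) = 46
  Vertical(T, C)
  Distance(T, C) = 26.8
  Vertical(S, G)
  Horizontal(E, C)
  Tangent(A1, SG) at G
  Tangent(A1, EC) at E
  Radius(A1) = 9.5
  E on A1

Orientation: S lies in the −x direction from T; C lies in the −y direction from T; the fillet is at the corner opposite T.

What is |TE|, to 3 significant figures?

45.3

The virtual corner opposite T is at (-46.0, -26.8). Since A1 is tangent to SG there, KG ⟂ SG and A1 meets EC tangentially, so KE is at right angles to EC, with radius 9.5, so the center K sits 9.5 in from both sides at K = (-36.5, -17.3). That places the tangent points at G = (-46.0, -17.3) on SG and E = (-36.5, -26.8) on EC. Then |TE| = |E − T| = 45.3.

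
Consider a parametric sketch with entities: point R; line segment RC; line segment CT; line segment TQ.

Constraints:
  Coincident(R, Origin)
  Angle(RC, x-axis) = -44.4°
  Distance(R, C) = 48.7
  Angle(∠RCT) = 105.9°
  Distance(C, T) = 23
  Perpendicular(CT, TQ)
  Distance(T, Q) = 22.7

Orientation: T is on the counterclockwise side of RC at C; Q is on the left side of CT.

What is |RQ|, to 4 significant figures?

43.63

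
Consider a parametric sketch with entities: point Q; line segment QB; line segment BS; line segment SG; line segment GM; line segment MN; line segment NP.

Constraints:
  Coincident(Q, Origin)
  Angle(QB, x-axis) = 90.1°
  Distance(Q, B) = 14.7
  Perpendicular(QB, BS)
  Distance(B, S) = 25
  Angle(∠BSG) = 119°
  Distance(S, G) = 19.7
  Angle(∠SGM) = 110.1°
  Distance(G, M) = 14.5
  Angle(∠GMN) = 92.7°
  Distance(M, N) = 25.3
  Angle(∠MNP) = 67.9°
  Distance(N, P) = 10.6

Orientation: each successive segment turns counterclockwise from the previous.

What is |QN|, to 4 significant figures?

5.606

Q is at the origin; QB runs at 90.1° with length 14.7, so B = (-0.02566, 14.70). The perpendicularity gives BS at right angles to QB, so BS runs at -179.9°; with |BS| = 25.0, S = (-25.03, 14.66). ∠BSG = 119.0° gives SG at -118.9° from the x-axis; with |SG| = 19.7, G = (-34.55, -2.590). ∠SGM = 110.1° gives GM at -49.00° from the x-axis; with |GM| = 14.5, M = (-25.03, -13.53). ∠GMN = 92.7° gives MN at 38.30° from the x-axis; with |MN| = 25.3, N = (-5.179, 2.147). Then |QN| = |N − Q| = 5.606.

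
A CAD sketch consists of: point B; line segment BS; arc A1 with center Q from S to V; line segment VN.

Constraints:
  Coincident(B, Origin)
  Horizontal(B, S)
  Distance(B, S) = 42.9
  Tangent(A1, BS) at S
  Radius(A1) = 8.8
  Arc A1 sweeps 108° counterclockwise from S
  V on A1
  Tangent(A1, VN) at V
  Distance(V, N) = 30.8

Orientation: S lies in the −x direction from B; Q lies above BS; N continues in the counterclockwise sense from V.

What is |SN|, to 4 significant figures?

40.83

B is at the origin; BS is horizontal with |BS| = 42.9 and S on the −x side, so S = (-42.90, 0.000). Since A1 is tangent to BS there, QS ⟂ BS, so Q = S + (0, 8.8) = (-42.90, 8.800). On A1, S sits at bearing -90° from Q; a 108° counterclockwise sweep puts V at bearing 18°, so V = Q + 8.8·(cos 18°, sin 18°) = (-34.53, 11.52). A1 meets VN tangentially, so QV is at right angles to VN, so VN runs along (−sin 18°, cos 18°); with |VN| = 30.8, N = (-44.05, 40.81). Then |SN| = |N − S| = 40.83.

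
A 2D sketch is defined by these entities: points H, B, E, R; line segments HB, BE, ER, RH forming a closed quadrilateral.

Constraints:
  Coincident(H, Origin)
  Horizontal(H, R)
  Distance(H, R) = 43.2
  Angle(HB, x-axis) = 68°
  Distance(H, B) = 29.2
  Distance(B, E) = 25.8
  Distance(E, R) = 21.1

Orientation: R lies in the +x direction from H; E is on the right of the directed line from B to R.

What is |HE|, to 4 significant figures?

22.84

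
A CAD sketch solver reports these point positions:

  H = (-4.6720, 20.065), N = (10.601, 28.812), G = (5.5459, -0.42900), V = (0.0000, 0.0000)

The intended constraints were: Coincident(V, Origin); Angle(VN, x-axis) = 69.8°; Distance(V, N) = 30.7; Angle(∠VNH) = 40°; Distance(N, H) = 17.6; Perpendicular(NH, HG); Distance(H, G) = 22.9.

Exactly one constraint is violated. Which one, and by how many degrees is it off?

Perpendicular(NH, HG) — off by 3.30°.

V = (0.00, 0.00) ✓; VN at 69.80° ✓; |VN| = 30.70 ✓; ∠VNH = 40.00° ✓; |NH| = 17.60 ✓; ∠(NH, HG) = 86.70° ✗; |HG| = 22.90 ✓.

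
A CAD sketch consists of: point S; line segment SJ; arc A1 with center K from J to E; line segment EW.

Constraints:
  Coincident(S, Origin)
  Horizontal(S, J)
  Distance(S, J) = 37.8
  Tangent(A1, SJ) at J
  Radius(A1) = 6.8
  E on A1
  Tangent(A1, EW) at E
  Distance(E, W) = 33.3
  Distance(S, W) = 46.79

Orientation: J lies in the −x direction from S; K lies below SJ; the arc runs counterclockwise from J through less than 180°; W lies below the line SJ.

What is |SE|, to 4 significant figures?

44.81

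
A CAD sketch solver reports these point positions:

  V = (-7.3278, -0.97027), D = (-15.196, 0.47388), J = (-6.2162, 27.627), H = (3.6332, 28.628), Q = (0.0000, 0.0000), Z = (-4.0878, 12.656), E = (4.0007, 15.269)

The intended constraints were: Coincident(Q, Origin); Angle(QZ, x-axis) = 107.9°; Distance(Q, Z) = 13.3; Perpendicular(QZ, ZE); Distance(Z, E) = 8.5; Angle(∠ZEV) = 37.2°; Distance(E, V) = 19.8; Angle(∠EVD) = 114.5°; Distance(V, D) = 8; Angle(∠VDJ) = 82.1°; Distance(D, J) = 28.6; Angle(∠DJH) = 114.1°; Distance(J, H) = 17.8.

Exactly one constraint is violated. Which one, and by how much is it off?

Distance(J, H) = 17.8 — off by 7.90.

Q = (0.00, 0.00) ✓; QZ at 107.9° ✓; |QZ| = 13.30 ✓; ∠(QZ, ZE) = 90.00° ✓; |ZE| = 8.500 ✓; ∠ZEV = 37.20° ✓; |EV| = 19.80 ✓; ∠EVD = 114.5° ✓; |VD| = 8.000 ✓; ∠VDJ = 82.10° ✓; |DJ| = 28.60 ✓; ∠DJH = 114.1° ✓; |JH| = 9.900 ✗.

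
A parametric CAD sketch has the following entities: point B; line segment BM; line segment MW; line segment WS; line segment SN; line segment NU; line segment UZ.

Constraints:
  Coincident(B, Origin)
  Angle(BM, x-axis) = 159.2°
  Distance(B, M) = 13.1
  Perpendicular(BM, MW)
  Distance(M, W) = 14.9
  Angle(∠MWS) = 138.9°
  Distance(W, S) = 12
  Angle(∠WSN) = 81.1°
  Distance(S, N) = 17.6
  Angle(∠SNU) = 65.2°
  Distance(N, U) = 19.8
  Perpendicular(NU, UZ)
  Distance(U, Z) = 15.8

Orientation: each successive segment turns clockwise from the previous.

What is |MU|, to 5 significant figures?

5.2699

B is at the origin; BM runs at 159.2° with length 13.1, so M = (-12.246, 4.6519). The perpendicularity gives MW at right angles to BM, so MW runs at 69.200°; with |MW| = 14.9, W = (-6.9551, 18.581). ∠MWS = 138.9° gives WS at 28.100° from the x-axis; with |WS| = 12.0, S = (3.6304, 24.233). ∠WSN = 81.1° gives SN at -70.800° from the x-axis; with |SN| = 17.6, N = (9.4185, 7.6119). ∠SNU = 65.2° gives NU at 174.40° from the x-axis; with |NU| = 19.8, U = (-10.287, 9.5441). Then |MU| = |U − M| = 5.2699.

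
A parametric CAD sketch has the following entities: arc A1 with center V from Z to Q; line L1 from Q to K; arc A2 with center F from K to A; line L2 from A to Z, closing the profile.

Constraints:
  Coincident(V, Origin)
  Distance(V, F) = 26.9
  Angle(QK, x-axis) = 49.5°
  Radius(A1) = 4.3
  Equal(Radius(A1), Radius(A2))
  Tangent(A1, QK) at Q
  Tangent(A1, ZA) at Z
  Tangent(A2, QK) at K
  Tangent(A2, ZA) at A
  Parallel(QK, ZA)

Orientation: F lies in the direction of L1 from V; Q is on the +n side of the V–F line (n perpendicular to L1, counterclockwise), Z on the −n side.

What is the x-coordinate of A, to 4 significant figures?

20.74

The slot axis is L1's direction at 49.5°, so u = (cos 49.5°, sin 49.5°) = (0.6494, 0.7604) and n = (−sin 49.5°, cos 49.5°) = (-0.7604, 0.6494). V is at the origin and F lies 26.9 along u from V, so F = 26.9·u = (17.47, 20.45). Tangency of A1 to both parallel lines with radius 4.3 puts Q and Z at V ± 4.3·n: Q = (-3.270, 2.793), Z = (3.270, -2.793). Equal radii place K and A the same way about F: K = F + 4.3·n = (14.20, 23.25), A = F − 4.3·n = (20.74, 17.66). So A.x = 20.74.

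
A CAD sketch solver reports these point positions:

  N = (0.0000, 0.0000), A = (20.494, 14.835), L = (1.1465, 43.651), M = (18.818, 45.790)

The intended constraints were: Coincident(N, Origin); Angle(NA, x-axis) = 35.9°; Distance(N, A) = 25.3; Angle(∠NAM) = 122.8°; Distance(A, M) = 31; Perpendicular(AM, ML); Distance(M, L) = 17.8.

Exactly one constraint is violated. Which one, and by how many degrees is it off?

Perpendicular(AM, ML) — off by 3.80°.

N = (0.00, 0.00) ✓; NA at 35.90° ✓; |NA| = 25.30 ✓; ∠NAM = 122.8° ✓; |AM| = 31.00 ✓; ∠(AM, ML) = 93.80° ✗; |ML| = 17.80 ✓.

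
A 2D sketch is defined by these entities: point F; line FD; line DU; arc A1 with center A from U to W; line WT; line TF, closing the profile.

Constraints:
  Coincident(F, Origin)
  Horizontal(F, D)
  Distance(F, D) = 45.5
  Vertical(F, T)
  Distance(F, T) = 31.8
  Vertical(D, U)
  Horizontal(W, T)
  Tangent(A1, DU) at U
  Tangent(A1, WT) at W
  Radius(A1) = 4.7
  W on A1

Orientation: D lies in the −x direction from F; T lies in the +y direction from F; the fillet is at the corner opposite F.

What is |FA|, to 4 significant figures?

48.98

F and T share the same x with |FT| = 31.8 and T on the +y side, so T = (0.000, 31.80). The virtual corner opposite F is at (-45.50, 31.80). Since A1 is tangent to DU there, AU ⟂ DU and A1 meets WT tangentially, so AW is at right angles to WT, with radius 4.7, so the center A sits 4.7 in from both sides at A = (-40.80, 27.10). Then |FA| = |A − F| = 48.98.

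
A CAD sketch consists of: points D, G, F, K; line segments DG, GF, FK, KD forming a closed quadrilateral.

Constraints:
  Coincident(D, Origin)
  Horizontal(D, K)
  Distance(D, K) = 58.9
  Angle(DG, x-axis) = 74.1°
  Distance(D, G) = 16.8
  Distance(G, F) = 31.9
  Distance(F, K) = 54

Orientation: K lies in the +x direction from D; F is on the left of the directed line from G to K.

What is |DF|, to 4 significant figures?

47.90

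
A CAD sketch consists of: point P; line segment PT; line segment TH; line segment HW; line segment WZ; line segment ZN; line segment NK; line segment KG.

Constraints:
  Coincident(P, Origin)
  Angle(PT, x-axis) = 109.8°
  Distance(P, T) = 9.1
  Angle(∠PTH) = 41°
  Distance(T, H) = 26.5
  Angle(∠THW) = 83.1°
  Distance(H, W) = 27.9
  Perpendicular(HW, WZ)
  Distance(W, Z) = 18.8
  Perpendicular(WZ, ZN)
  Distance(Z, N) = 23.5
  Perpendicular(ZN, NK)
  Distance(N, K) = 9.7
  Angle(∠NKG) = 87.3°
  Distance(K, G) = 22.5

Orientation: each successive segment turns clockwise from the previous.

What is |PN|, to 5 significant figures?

3.8855

P is at the origin; PT runs at 109.8° with length 9.1, so T = (-3.0825, 8.5620). ∠PTH = 41.0° gives TH at -29.200° from the x-axis; with |TH| = 26.5, H = (20.050, -4.3663). ∠THW = 83.1° gives HW at -126.10° from the x-axis; with |HW| = 27.9, W = (3.6113, -26.909). The perpendicularity gives WZ at right angles to HW, so WZ runs at 143.90°; with |WZ| = 18.8, Z = (-11.579, -15.832). WZ ⟂ ZN, so ZN runs at 53.900°; with |ZN| = 23.5, N = (2.2672, 3.1555). Then |PN| = |N − P| = 3.8855.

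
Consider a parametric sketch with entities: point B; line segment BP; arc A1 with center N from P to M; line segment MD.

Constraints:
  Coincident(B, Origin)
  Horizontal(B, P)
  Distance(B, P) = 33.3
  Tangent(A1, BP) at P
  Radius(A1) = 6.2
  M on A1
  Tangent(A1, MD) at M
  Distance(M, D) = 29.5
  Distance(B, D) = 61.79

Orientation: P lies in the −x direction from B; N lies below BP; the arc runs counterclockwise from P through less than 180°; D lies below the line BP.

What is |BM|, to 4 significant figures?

38.32

Checks: |BP| = 33.30 ✓; |NM| = 6.200 ✓; ∠(NM, MD) = 90.00° ✓; |MD| = 29.50 ✓; |BD| = 61.79 ✓.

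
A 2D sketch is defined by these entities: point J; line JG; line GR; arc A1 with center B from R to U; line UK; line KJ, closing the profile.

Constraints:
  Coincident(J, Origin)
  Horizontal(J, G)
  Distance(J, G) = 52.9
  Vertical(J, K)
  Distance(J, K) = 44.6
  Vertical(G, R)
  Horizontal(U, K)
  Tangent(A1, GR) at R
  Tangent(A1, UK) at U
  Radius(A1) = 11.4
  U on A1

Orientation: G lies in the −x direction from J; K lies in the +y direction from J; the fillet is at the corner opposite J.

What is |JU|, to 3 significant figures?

60.9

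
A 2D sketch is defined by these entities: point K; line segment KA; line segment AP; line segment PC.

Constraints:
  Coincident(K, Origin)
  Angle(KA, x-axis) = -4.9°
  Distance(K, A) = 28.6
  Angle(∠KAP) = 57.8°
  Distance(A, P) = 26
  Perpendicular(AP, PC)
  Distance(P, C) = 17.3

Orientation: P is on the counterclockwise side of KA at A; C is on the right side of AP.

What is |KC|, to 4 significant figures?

42.87

K is at the origin; KA runs at -4.9° with length 28.6, so A = 28.6·(cos -4.9°, sin -4.9°) = (28.50, -2.443). ∠KAP = 57.8°, so AP runs at -4.9° + (180° − 57.8°) = 117.3° from the x-axis; with |AP| = 26.0, P = A + 26.0·(cos 117.3°, sin 117.3°) = (16.57, 20.66). AP ⟂ PC; with |PC| = 17.3 on the right of AP, C = P + 17.3·(0.8886, 0.4586) = (31.94, 28.60). Then |KC| = |C − K| = 42.87.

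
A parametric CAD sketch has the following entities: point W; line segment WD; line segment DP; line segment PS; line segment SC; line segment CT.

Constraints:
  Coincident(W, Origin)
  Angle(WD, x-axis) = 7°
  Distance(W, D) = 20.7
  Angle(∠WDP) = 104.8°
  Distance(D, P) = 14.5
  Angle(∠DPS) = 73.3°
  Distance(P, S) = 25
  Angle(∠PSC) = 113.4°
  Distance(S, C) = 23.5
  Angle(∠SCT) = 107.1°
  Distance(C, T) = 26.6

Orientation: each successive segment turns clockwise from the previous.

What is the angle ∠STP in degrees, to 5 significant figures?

35.626°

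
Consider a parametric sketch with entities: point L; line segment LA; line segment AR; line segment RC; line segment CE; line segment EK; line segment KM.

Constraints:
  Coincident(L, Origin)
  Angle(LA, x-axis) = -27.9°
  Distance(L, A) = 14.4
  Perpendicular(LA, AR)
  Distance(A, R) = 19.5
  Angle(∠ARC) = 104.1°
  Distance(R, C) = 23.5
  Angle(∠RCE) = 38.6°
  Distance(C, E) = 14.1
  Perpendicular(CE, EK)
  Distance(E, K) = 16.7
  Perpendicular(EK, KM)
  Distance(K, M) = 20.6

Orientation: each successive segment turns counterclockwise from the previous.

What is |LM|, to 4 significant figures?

40.53

CE ⟂ EK, so EK runs at 9.400°; with |EK| = 16.7, K = (23.17, 15.04). EK is perpendicular to KM, so KM runs at 99.40°; with |KM| = 20.6, M = (19.80, 35.36). Then |LM| = |M − L| = 40.53.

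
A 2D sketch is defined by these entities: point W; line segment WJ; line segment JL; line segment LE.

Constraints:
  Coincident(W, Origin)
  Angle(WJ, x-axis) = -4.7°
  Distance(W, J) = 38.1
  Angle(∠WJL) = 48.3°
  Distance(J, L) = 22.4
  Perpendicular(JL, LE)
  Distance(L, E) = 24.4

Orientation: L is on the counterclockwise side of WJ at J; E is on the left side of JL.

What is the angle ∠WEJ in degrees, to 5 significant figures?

173.49°

W is at the origin; WJ runs at -4.7° with length 38.1, so J = 38.1·(cos -4.7°, sin -4.7°) = (37.972, -3.1219). ∠WJL = 48.3°, so JL runs at -4.7° + (180° − 48.3°) = 127.00° from the x-axis; with |JL| = 22.4, L = J + 22.4·(cos 127.00°, sin 127.00°) = (24.491, 14.768). JL ⟂ LE; with |LE| = 24.4 on the left of JL, E = L + 24.4·(-0.79864, -0.60182) = (5.0045, 0.083292). Then cos ∠WEJ = EW·EJ / (|EW||EJ|), giving 173.49°.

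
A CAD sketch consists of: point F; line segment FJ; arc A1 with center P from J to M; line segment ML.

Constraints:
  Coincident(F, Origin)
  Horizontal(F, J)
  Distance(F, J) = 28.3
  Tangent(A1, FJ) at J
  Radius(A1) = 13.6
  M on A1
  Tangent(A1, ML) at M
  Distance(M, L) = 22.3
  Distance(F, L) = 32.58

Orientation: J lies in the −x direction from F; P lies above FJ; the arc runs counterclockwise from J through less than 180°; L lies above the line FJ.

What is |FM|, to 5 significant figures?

18.136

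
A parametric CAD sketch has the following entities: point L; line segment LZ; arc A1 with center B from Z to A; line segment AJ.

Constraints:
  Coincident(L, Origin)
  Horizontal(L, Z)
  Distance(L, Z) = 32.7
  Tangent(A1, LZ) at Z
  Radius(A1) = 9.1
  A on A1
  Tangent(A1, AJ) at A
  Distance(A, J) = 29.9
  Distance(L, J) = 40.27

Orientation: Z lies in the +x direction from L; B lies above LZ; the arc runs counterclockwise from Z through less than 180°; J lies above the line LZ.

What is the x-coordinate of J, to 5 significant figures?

17.365

Checks: ∠(BZ, ZL) = 90.00° ✓; |BZ| = 9.100 ✓; |BA| = 9.100 ✓; ∠(BA, AJ) = 90.00° ✓; |AJ| = 29.90 ✓; |LJ| = 40.27 ✓.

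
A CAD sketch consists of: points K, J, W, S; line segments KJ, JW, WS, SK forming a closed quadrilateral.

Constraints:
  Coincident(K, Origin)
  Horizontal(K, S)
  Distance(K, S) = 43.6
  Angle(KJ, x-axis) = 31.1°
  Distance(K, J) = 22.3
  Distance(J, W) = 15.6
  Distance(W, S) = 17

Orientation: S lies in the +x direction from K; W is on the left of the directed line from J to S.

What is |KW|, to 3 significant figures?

37.3

Checks: |JW| = 15.60 ✓; |WS| = 17.00 ✓.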